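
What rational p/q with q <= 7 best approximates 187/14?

40/3

Expand x = 187/14 as a continued fraction with the Euclidean algorithm:
  187 = 13*14 + 5, so a_0 = 13.
  14 = 2*5 + 4, so a_1 = 2.
  5 = 1*4 + 1, so a_2 = 1.
  4 = 4*1 + 0, so a_3 = 4.
so x = [13; 2, 1, 4].
Convergents (p_i = a_i*p_{i-1} + p_{i-2}, q_i = a_i*q_{i-1} + q_{i-2} with p_{-2}=0, p_{-1}=1, q_{-2}=1, q_{-1}=0), until the denominator exceeds 7:
  i=0: a_0=13, p_0 = 13*1 + 0 = 13, q_0 = 13*0 + 1 = 1.
  i=1: a_1=2, p_1 = 2*13 + 1 = 27, q_1 = 2*1 + 0 = 2.
  i=2: a_2=1, p_2 = 1*27 + 13 = 40, q_2 = 1*2 + 1 = 3.
  i=3: a_3=4, p_3 = 4*40 + 27 = 187, q_3 = 4*3 + 2 = 14.
q_3 = 14 > 7, so the last convergent with denominator <= 7 is p_2/q_2 = 40/3.
The closest fraction with denominator <= 7 is either p_2/q_2 or the intermediate fraction (k*p_2 + p_1)/(k*q_2 + q_1) with the largest k >= 1 whose denominator stays <= 7; these approach x as k grows, and every other convergent or intermediate fraction in range is farther away.
Largest k: floor((7 - q_1)/q_2) = floor((7 - 2)/3) = 1.
That gives (1*40 + 27)/(1*3 + 2) = 67/5.
Compare the errors: |x - 40/3| = |187*3 - 40*14|/(14*3) = 1/42, and |x - 67/5| = |187*5 - 67*14|/(14*5) = 3/70.
Cross-multiplying, 1*70 = 70 < 126 = 3*42, so 1/42 is smaller: the convergent 40/3 is closer to x than 67/5.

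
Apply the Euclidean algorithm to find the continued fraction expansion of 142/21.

[6; 1, 3, 5]

Run the Euclidean algorithm on 142 and 21; the successive quotients are the partial quotients a_0, a_1, ... (each step inverts the fractional part left over by the previous one):
  142 = 6*21 + 16, so a_0 = 6.
  21 = 1*16 + 5, so a_1 = 1.
  16 = 3*5 + 1, so a_2 = 3.
  5 = 5*1 + 0, so a_3 = 5.
The remainder reaches 0 after 4 divisions, so the expansion has 4 partial quotients, read off in order.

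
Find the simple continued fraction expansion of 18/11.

Run the Euclidean algorithm on 18 and 11; the successive quotients are the partial quotients a_0, a_1, ... (each step inverts the fractional part left over by the previous one):
  18 = 1*11 + 7, so a_0 = 1.
  11 = 1*7 + 4, so a_1 = 1.
  7 = 1*4 + 3, so a_2 = 1.
  4 = 1*3 + 1, so a_3 = 1.
  3 = 3*1 + 0, so a_4 = 3.
The remainder reaches 0 after 5 divisions, so the expansion has 5 partial quotients, read off in order.

[1; 1, 1, 1, 3]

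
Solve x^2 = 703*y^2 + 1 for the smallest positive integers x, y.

(x, y) = (1159172, 43719)

First expand sqrt(703) as a continued fraction. With x_i = (sqrt(703) + m_i)/d_i and (m_0, d_0) = (0, 1): a_0 = floor(sqrt(703)) = 26, since 26^2 = 676 <= 703 < 729 = 27^2.
Iterate m_{i+1} = d_i*a_i - m_i, d_{i+1} = (703 - m_{i+1}^2)/d_i, a_{i+1} = floor((a_0 + m_{i+1})/d_{i+1}):
  m_1 = 1*26 - 0 = 26, d_1 = (703 - 26^2)/1 = 27/1 = 27, a_1 = floor((26 + 26)/27) = 1.
  m_2 = 27*1 - 26 = 1, d_2 = (703 - 1^2)/27 = 702/27 = 26, a_2 = floor((26 + 1)/26) = 1.
  m_3 = 26*1 - 1 = 25, d_3 = (703 - 25^2)/26 = 78/26 = 3, a_3 = floor((26 + 25)/3) = 17.
  m_4 = 3*17 - 25 = 26, d_4 = (703 - 26^2)/3 = 27/3 = 9, a_4 = floor((26 + 26)/9) = 5.
  m_5 = 9*5 - 26 = 19, d_5 = (703 - 19^2)/9 = 342/9 = 38, a_5 = floor((26 + 19)/38) = 1.
  m_6 = 38*1 - 19 = 19, d_6 = (703 - 19^2)/38 = 342/38 = 9, a_6 = floor((26 + 19)/9) = 5.
  m_7 = 9*5 - 19 = 26, d_7 = (703 - 26^2)/9 = 27/9 = 3, a_7 = floor((26 + 26)/3) = 17.
  m_8 = 3*17 - 26 = 25, d_8 = (703 - 25^2)/3 = 78/3 = 26, a_8 = floor((26 + 25)/26) = 1.
  m_9 = 26*1 - 25 = 1, d_9 = (703 - 1^2)/26 = 702/26 = 27, a_9 = floor((26 + 1)/27) = 1.
  m_10 = 27*1 - 1 = 26, d_10 = (703 - 26^2)/27 = 27/27 = 1, a_10 = floor((26 + 26)/1) = 52.
  m_11 = 1*52 - 26 = 26, d_11 = (703 - 26^2)/1 = 27/1 = 27: (m_11, d_11) = (m_1, d_1) = (26, 27), so from here the quotients repeat a_1, ..., a_10; the period length is 10.
So sqrt(703) = [26; (1, 1, 17, 5, 1, 5, 17, 1, 1, 52)] with period length k = 10.
k is even, so the fundamental solution of x^2 - 703y^2 = 1 is (p_{k-1}, q_{k-1}) = (p_9, q_9); compute convergents through index 9.
Convergents (p_i = a_i*p_{i-1} + p_{i-2}, q_i = a_i*q_{i-1} + q_{i-2} with p_{-2}=0, p_{-1}=1, q_{-2}=1, q_{-1}=0):
  i=0: a_0=26, p_0 = 26*1 + 0 = 26, q_0 = 26*0 + 1 = 1.
  i=1: a_1=1, p_1 = 1*26 + 1 = 27, q_1 = 1*1 + 0 = 1.
  i=2: a_2=1, p_2 = 1*27 + 26 = 53, q_2 = 1*1 + 1 = 2.
  i=3: a_3=17, p_3 = 17*53 + 27 = 928, q_3 = 17*2 + 1 = 35.
  i=4: a_4=5, p_4 = 5*928 + 53 = 4693, q_4 = 5*35 + 2 = 177.
  i=5: a_5=1, p_5 = 1*4693 + 928 = 5621, q_5 = 1*177 + 35 = 212.
  i=6: a_6=5, p_6 = 5*5621 + 4693 = 32798, q_6 = 5*212 + 177 = 1237.
  i=7: a_7=17, p_7 = 17*32798 + 5621 = 563187, q_7 = 17*1237 + 212 = 21241.
  i=8: a_8=1, p_8 = 1*563187 + 32798 = 595985, q_8 = 1*21241 + 1237 = 22478.
  i=9: a_9=1, p_9 = 1*595985 + 563187 = 1159172, q_9 = 1*22478 + 21241 = 43719.
Check: 1159172^2 - 703*43719^2 = 1343679725584 - 1343679725583 = 1, so (x, y) = (1159172, 43719) solves the equation, and by the theorem it is the least positive solution.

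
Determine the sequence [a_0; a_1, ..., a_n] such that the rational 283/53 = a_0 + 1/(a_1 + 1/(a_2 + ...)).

Run the Euclidean algorithm on 283 and 53; the successive quotients are the partial quotients a_0, a_1, ... (each step inverts the fractional part left over by the previous one):
  283 = 5*53 + 18, so a_0 = 5.
  53 = 2*18 + 17, so a_1 = 2.
  18 = 1*17 + 1, so a_2 = 1.
  17 = 17*1 + 0, so a_3 = 17.
The remainder reaches 0 after 4 divisions, so the expansion has 4 partial quotients, read off in order.

[5; 2, 1, 17]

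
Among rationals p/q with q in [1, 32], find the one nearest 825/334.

42/17

Expand x = 825/334 as a continued fraction with the Euclidean algorithm:
  825 = 2*334 + 157, so a_0 = 2.
  334 = 2*157 + 20, so a_1 = 2.
  157 = 7*20 + 17, so a_2 = 7.
  20 = 1*17 + 3, so a_3 = 1.
  17 = 5*3 + 2, so a_4 = 5.
  3 = 1*2 + 1, so a_5 = 1.
  2 = 2*1 + 0, so a_6 = 2.
so x = [2; 2, 7, 1, 5, 1, 2].
Convergents (p_i = a_i*p_{i-1} + p_{i-2}, q_i = a_i*q_{i-1} + q_{i-2} with p_{-2}=0, p_{-1}=1, q_{-2}=1, q_{-1}=0), until the denominator exceeds 32:
  i=0: a_0=2, p_0 = 2*1 + 0 = 2, q_0 = 2*0 + 1 = 1.
  i=1: a_1=2, p_1 = 2*2 + 1 = 5, q_1 = 2*1 + 0 = 2.
  i=2: a_2=7, p_2 = 7*5 + 2 = 37, q_2 = 7*2 + 1 = 15.
  i=3: a_3=1, p_3 = 1*37 + 5 = 42, q_3 = 1*15 + 2 = 17.
  i=4: a_4=5, p_4 = 5*42 + 37 = 247, q_4 = 5*17 + 15 = 100.
q_4 = 100 > 32, so the last convergent with denominator <= 32 is p_3/q_3 = 42/17.
The closest fraction with denominator <= 32 is either p_3/q_3 or the intermediate fraction (k*p_3 + p_2)/(k*q_3 + q_2) with the largest k >= 1 whose denominator stays <= 32; these approach x as k grows, and every other convergent or intermediate fraction in range is farther away.
Largest k: floor((32 - q_2)/q_3) = floor((32 - 15)/17) = 1.
That gives (1*42 + 37)/(1*17 + 15) = 79/32.
Compare the errors: |x - 42/17| = |825*17 - 42*334|/(334*17) = 3/5678, and |x - 79/32| = |825*32 - 79*334|/(334*32) = 14/10688.
Cross-multiplying, 3*10688 = 32064 < 79492 = 14*5678, so 3/5678 is smaller: the convergent 42/17 is closer to x than 79/32.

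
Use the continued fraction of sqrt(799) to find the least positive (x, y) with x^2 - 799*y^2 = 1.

First expand sqrt(799) as a continued fraction. With x_i = (sqrt(799) + m_i)/d_i and (m_0, d_0) = (0, 1): a_0 = floor(sqrt(799)) = 28, since 28^2 = 784 <= 799 < 841 = 29^2.
Iterate m_{i+1} = d_i*a_i - m_i, d_{i+1} = (799 - m_{i+1}^2)/d_i, a_{i+1} = floor((a_0 + m_{i+1})/d_{i+1}):
  m_1 = 1*28 - 0 = 28, d_1 = (799 - 28^2)/1 = 15/1 = 15, a_1 = floor((28 + 28)/15) = 3.
  m_2 = 15*3 - 28 = 17, d_2 = (799 - 17^2)/15 = 510/15 = 34, a_2 = floor((28 + 17)/34) = 1.
  m_3 = 34*1 - 17 = 17, d_3 = (799 - 17^2)/34 = 510/34 = 15, a_3 = floor((28 + 17)/15) = 3.
  m_4 = 15*3 - 17 = 28, d_4 = (799 - 28^2)/15 = 15/15 = 1, a_4 = floor((28 + 28)/1) = 56.
  m_5 = 1*56 - 28 = 28, d_5 = (799 - 28^2)/1 = 15/1 = 15: (m_5, d_5) = (m_1, d_1) = (28, 15), so from here the quotients repeat a_1, ..., a_4; the period length is 4.
So sqrt(799) = [28; (3, 1, 3, 56)] with period length k = 4.
k is even, so the fundamental solution of x^2 - 799y^2 = 1 is (p_{k-1}, q_{k-1}) = (p_3, q_3); compute convergents through index 3.
Convergents (p_i = a_i*p_{i-1} + p_{i-2}, q_i = a_i*q_{i-1} + q_{i-2} with p_{-2}=0, p_{-1}=1, q_{-2}=1, q_{-1}=0):
  i=0: a_0=28, p_0 = 28*1 + 0 = 28, q_0 = 28*0 + 1 = 1.
  i=1: a_1=3, p_1 = 3*28 + 1 = 85, q_1 = 3*1 + 0 = 3.
  i=2: a_2=1, p_2 = 1*85 + 28 = 113, q_2 = 1*3 + 1 = 4.
  i=3: a_3=3, p_3 = 3*113 + 85 = 424, q_3 = 3*4 + 3 = 15.
Check: 424^2 - 799*15^2 = 179776 - 179775 = 1, so (x, y) = (424, 15) solves the equation, and by the theorem it is the least positive solution.

(x, y) = (424, 15)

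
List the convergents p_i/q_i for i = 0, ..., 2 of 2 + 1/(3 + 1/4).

2/1, 7/3, 30/13

Using the convergent recurrence p_i = a_i*p_{i-1} + p_{i-2}, q_i = a_i*q_{i-1} + q_{i-2} with p_{-2}=0, p_{-1}=1, q_{-2}=1, q_{-1}=0:
  i=0: a_0=2, p_0 = 2*1 + 0 = 2, q_0 = 2*0 + 1 = 1.
  i=1: a_1=3, p_1 = 3*2 + 1 = 7, q_1 = 3*1 + 0 = 3.
  i=2: a_2=4, p_2 = 4*7 + 2 = 30, q_2 = 4*3 + 1 = 13.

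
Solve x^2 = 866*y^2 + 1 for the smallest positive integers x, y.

(x, y) = (42435, 1442)

First expand sqrt(866) as a continued fraction. With x_i = (sqrt(866) + m_i)/d_i and (m_0, d_0) = (0, 1): a_0 = floor(sqrt(866)) = 29, since 29^2 = 841 <= 866 < 900 = 30^2.
Iterate m_{i+1} = d_i*a_i - m_i, d_{i+1} = (866 - m_{i+1}^2)/d_i, a_{i+1} = floor((a_0 + m_{i+1})/d_{i+1}):
  m_1 = 1*29 - 0 = 29, d_1 = (866 - 29^2)/1 = 25/1 = 25, a_1 = floor((29 + 29)/25) = 2.
  m_2 = 25*2 - 29 = 21, d_2 = (866 - 21^2)/25 = 425/25 = 17, a_2 = floor((29 + 21)/17) = 2.
  m_3 = 17*2 - 21 = 13, d_3 = (866 - 13^2)/17 = 697/17 = 41, a_3 = floor((29 + 13)/41) = 1.
  m_4 = 41*1 - 13 = 28, d_4 = (866 - 28^2)/41 = 82/41 = 2, a_4 = floor((29 + 28)/2) = 28.
  m_5 = 2*28 - 28 = 28, d_5 = (866 - 28^2)/2 = 82/2 = 41, a_5 = floor((29 + 28)/41) = 1.
  m_6 = 41*1 - 28 = 13, d_6 = (866 - 13^2)/41 = 697/41 = 17, a_6 = floor((29 + 13)/17) = 2.
  m_7 = 17*2 - 13 = 21, d_7 = (866 - 21^2)/17 = 425/17 = 25, a_7 = floor((29 + 21)/25) = 2.
  m_8 = 25*2 - 21 = 29, d_8 = (866 - 29^2)/25 = 25/25 = 1, a_8 = floor((29 + 29)/1) = 58.
  m_9 = 1*58 - 29 = 29, d_9 = (866 - 29^2)/1 = 25/1 = 25: (m_9, d_9) = (m_1, d_1) = (29, 25), so from here the quotients repeat a_1, ..., a_8; the period length is 8.
So sqrt(866) = [29; (2, 2, 1, 28, 1, 2, 2, 58)] with period length k = 8.
k is even, so the fundamental solution of x^2 - 866y^2 = 1 is (p_{k-1}, q_{k-1}) = (p_7, q_7); compute convergents through index 7.
Convergents (p_i = a_i*p_{i-1} + p_{i-2}, q_i = a_i*q_{i-1} + q_{i-2} with p_{-2}=0, p_{-1}=1, q_{-2}=1, q_{-1}=0):
  i=0: a_0=29, p_0 = 29*1 + 0 = 29, q_0 = 29*0 + 1 = 1.
  i=1: a_1=2, p_1 = 2*29 + 1 = 59, q_1 = 2*1 + 0 = 2.
  i=2: a_2=2, p_2 = 2*59 + 29 = 147, q_2 = 2*2 + 1 = 5.
  i=3: a_3=1, p_3 = 1*147 + 59 = 206, q_3 = 1*5 + 2 = 7.
  i=4: a_4=28, p_4 = 28*206 + 147 = 5915, q_4 = 28*7 + 5 = 201.
  i=5: a_5=1, p_5 = 1*5915 + 206 = 6121, q_5 = 1*201 + 7 = 208.
  i=6: a_6=2, p_6 = 2*6121 + 5915 = 18157, q_6 = 2*208 + 201 = 617.
  i=7: a_7=2, p_7 = 2*18157 + 6121 = 42435, q_7 = 2*617 + 208 = 1442.
Check: 42435^2 - 866*1442^2 = 1800729225 - 1800729224 = 1, so (x, y) = (42435, 1442) solves the equation, and by the theorem it is the least positive solution.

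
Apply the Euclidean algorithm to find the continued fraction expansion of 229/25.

[9; 6, 4]

Run the Euclidean algorithm on 229 and 25; the successive quotients are the partial quotients a_0, a_1, ... (each step inverts the fractional part left over by the previous one):
  229 = 9*25 + 4, so a_0 = 9.
  25 = 6*4 + 1, so a_1 = 6.
  4 = 4*1 + 0, so a_2 = 4.
The remainder reaches 0 after 3 divisions, so the expansion has 3 partial quotients, read off in order.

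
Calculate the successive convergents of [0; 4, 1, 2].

0/1, 1/4, 1/5, 3/14

Using the convergent recurrence p_i = a_i*p_{i-1} + p_{i-2}, q_i = a_i*q_{i-1} + q_{i-2} with p_{-2}=0, p_{-1}=1, q_{-2}=1, q_{-1}=0:
  i=0: a_0=0, p_0 = 0*1 + 0 = 0, q_0 = 0*0 + 1 = 1.
  i=1: a_1=4, p_1 = 4*0 + 1 = 1, q_1 = 4*1 + 0 = 4.
  i=2: a_2=1, p_2 = 1*1 + 0 = 1, q_2 = 1*4 + 1 = 5.
  i=3: a_3=2, p_3 = 2*1 + 1 = 3, q_3 = 2*5 + 4 = 14.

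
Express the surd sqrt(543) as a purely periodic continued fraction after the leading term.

Write x_i = (sqrt(543) + m_i)/d_i with (m_0, d_0) = (0, 1). a_0 = floor(sqrt(543)) = 23, since 23^2 = 529 <= 543 < 576 = 24^2.
Iterate m_{i+1} = d_i*a_i - m_i, d_{i+1} = (543 - m_{i+1}^2)/d_i, a_{i+1} = floor((a_0 + m_{i+1})/d_{i+1}):
  m_1 = 1*23 - 0 = 23, d_1 = (543 - 23^2)/1 = 14/1 = 14, a_1 = floor((23 + 23)/14) = 3.
  m_2 = 14*3 - 23 = 19, d_2 = (543 - 19^2)/14 = 182/14 = 13, a_2 = floor((23 + 19)/13) = 3.
  m_3 = 13*3 - 19 = 20, d_3 = (543 - 20^2)/13 = 143/13 = 11, a_3 = floor((23 + 20)/11) = 3.
  m_4 = 11*3 - 20 = 13, d_4 = (543 - 13^2)/11 = 374/11 = 34, a_4 = floor((23 + 13)/34) = 1.
  m_5 = 34*1 - 13 = 21, d_5 = (543 - 21^2)/34 = 102/34 = 3, a_5 = floor((23 + 21)/3) = 14.
  m_6 = 3*14 - 21 = 21, d_6 = (543 - 21^2)/3 = 102/3 = 34, a_6 = floor((23 + 21)/34) = 1.
  m_7 = 34*1 - 21 = 13, d_7 = (543 - 13^2)/34 = 374/34 = 11, a_7 = floor((23 + 13)/11) = 3.
  m_8 = 11*3 - 13 = 20, d_8 = (543 - 20^2)/11 = 143/11 = 13, a_8 = floor((23 + 20)/13) = 3.
  m_9 = 13*3 - 20 = 19, d_9 = (543 - 19^2)/13 = 182/13 = 14, a_9 = floor((23 + 19)/14) = 3.
  m_10 = 14*3 - 19 = 23, d_10 = (543 - 23^2)/14 = 14/14 = 1, a_10 = floor((23 + 23)/1) = 46.
  m_11 = 1*46 - 23 = 23, d_11 = (543 - 23^2)/1 = 14/1 = 14: (m_11, d_11) = (m_1, d_1) = (23, 14), so from here the quotients repeat a_1, ..., a_10; the period length is 10.
Hence the expansion of sqrt(543) is a_0 = 23 followed by the repeating block 3, 3, 3, 1, 14, 1, 3, 3, 3, 46 (period 10).

[23; (3, 3, 3, 1, 14, 1, 3, 3, 3, 46)]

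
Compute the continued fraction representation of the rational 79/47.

[1; 1, 2, 7, 2]

Run the Euclidean algorithm on 79 and 47; the successive quotients are the partial quotients a_0, a_1, ... (each step inverts the fractional part left over by the previous one):
  79 = 1*47 + 32, so a_0 = 1.
  47 = 1*32 + 15, so a_1 = 1.
  32 = 2*15 + 2, so a_2 = 2.
  15 = 7*2 + 1, so a_3 = 7.
  2 = 2*1 + 0, so a_4 = 2.
The remainder reaches 0 after 5 divisions, so the expansion has 5 partial quotients, read off in order.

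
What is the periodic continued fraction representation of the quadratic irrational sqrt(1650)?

[40; (1, 1, 1, 1, 1, 2, 1, 1, 1, 1, 1, 80)]

Write x_i = (sqrt(1650) + m_i)/d_i with (m_0, d_0) = (0, 1). a_0 = floor(sqrt(1650)) = 40, since 40^2 = 1600 <= 1650 < 1681 = 41^2.
Iterate m_{i+1} = d_i*a_i - m_i, d_{i+1} = (1650 - m_{i+1}^2)/d_i, a_{i+1} = floor((a_0 + m_{i+1})/d_{i+1}):
  m_1 = 1*40 - 0 = 40, d_1 = (1650 - 40^2)/1 = 50/1 = 50, a_1 = floor((40 + 40)/50) = 1.
  m_2 = 50*1 - 40 = 10, d_2 = (1650 - 10^2)/50 = 1550/50 = 31, a_2 = floor((40 + 10)/31) = 1.
  m_3 = 31*1 - 10 = 21, d_3 = (1650 - 21^2)/31 = 1209/31 = 39, a_3 = floor((40 + 21)/39) = 1.
  m_4 = 39*1 - 21 = 18, d_4 = (1650 - 18^2)/39 = 1326/39 = 34, a_4 = floor((40 + 18)/34) = 1.
  m_5 = 34*1 - 18 = 16, d_5 = (1650 - 16^2)/34 = 1394/34 = 41, a_5 = floor((40 + 16)/41) = 1.
  m_6 = 41*1 - 16 = 25, d_6 = (1650 - 25^2)/41 = 1025/41 = 25, a_6 = floor((40 + 25)/25) = 2.
  m_7 = 25*2 - 25 = 25, d_7 = (1650 - 25^2)/25 = 1025/25 = 41, a_7 = floor((40 + 25)/41) = 1.
  m_8 = 41*1 - 25 = 16, d_8 = (1650 - 16^2)/41 = 1394/41 = 34, a_8 = floor((40 + 16)/34) = 1.
  m_9 = 34*1 - 16 = 18, d_9 = (1650 - 18^2)/34 = 1326/34 = 39, a_9 = floor((40 + 18)/39) = 1.
  m_10 = 39*1 - 18 = 21, d_10 = (1650 - 21^2)/39 = 1209/39 = 31, a_10 = floor((40 + 21)/31) = 1.
  m_11 = 31*1 - 21 = 10, d_11 = (1650 - 10^2)/31 = 1550/31 = 50, a_11 = floor((40 + 10)/50) = 1.
  m_12 = 50*1 - 10 = 40, d_12 = (1650 - 40^2)/50 = 50/50 = 1, a_12 = floor((40 + 40)/1) = 80.
  m_13 = 1*80 - 40 = 40, d_13 = (1650 - 40^2)/1 = 50/1 = 50: (m_13, d_13) = (m_1, d_1) = (40, 50), so from here the quotients repeat a_1, ..., a_12; the period length is 12.
Hence the expansion of sqrt(1650) is a_0 = 40 followed by the repeating block 1, 1, 1, 1, 1, 2, 1, 1, 1, 1, 1, 80 (period 12).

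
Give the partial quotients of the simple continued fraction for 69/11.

[6; 3, 1, 2]

Run the Euclidean algorithm on 69 and 11; the successive quotients are the partial quotients a_0, a_1, ... (each step inverts the fractional part left over by the previous one):
  69 = 6*11 + 3, so a_0 = 6.
  11 = 3*3 + 2, so a_1 = 3.
  3 = 1*2 + 1, so a_2 = 1.
  2 = 2*1 + 0, so a_3 = 2.
The remainder reaches 0 after 4 divisions, so the expansion has 4 partial quotients, read off in order.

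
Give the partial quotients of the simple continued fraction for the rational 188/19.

[9; 1, 8, 2]

Run the Euclidean algorithm on 188 and 19; the successive quotients are the partial quotients a_0, a_1, ... (each step inverts the fractional part left over by the previous one):
  188 = 9*19 + 17, so a_0 = 9.
  19 = 1*17 + 2, so a_1 = 1.
  17 = 8*2 + 1, so a_2 = 8.
  2 = 2*1 + 0, so a_3 = 2.
The remainder reaches 0 after 4 divisions, so the expansion has 4 partial quotients, read off in order.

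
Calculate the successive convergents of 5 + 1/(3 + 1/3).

5/1, 16/3, 53/10

Using the convergent recurrence p_i = a_i*p_{i-1} + p_{i-2}, q_i = a_i*q_{i-1} + q_{i-2} with p_{-2}=0, p_{-1}=1, q_{-2}=1, q_{-1}=0:
  i=0: a_0=5, p_0 = 5*1 + 0 = 5, q_0 = 5*0 + 1 = 1.
  i=1: a_1=3, p_1 = 3*5 + 1 = 16, q_1 = 3*1 + 0 = 3.
  i=2: a_2=3, p_2 = 3*16 + 5 = 53, q_2 = 3*3 + 1 = 10.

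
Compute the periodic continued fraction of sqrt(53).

Write x_i = (sqrt(53) + m_i)/d_i with (m_0, d_0) = (0, 1). a_0 = floor(sqrt(53)) = 7, since 7^2 = 49 <= 53 < 64 = 8^2.
Iterate m_{i+1} = d_i*a_i - m_i, d_{i+1} = (53 - m_{i+1}^2)/d_i, a_{i+1} = floor((a_0 + m_{i+1})/d_{i+1}):
  m_1 = 1*7 - 0 = 7, d_1 = (53 - 7^2)/1 = 4/1 = 4, a_1 = floor((7 + 7)/4) = 3.
  m_2 = 4*3 - 7 = 5, d_2 = (53 - 5^2)/4 = 28/4 = 7, a_2 = floor((7 + 5)/7) = 1.
  m_3 = 7*1 - 5 = 2, d_3 = (53 - 2^2)/7 = 49/7 = 7, a_3 = floor((7 + 2)/7) = 1.
  m_4 = 7*1 - 2 = 5, d_4 = (53 - 5^2)/7 = 28/7 = 4, a_4 = floor((7 + 5)/4) = 3.
  m_5 = 4*3 - 5 = 7, d_5 = (53 - 7^2)/4 = 4/4 = 1, a_5 = floor((7 + 7)/1) = 14.
  m_6 = 1*14 - 7 = 7, d_6 = (53 - 7^2)/1 = 4/1 = 4: (m_6, d_6) = (m_1, d_1) = (7, 4), so from here the quotients repeat a_1, ..., a_5; the period length is 5.
Hence the expansion of sqrt(53) is a_0 = 7 followed by the repeating block 3, 1, 1, 3, 14 (period 5).

[7; (3, 1, 1, 3, 14)]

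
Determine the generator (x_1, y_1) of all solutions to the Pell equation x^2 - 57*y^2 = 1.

(x, y) = (151, 20)

First expand sqrt(57) as a continued fraction. With x_i = (sqrt(57) + m_i)/d_i and (m_0, d_0) = (0, 1): a_0 = floor(sqrt(57)) = 7, since 7^2 = 49 <= 57 < 64 = 8^2.
Iterate m_{i+1} = d_i*a_i - m_i, d_{i+1} = (57 - m_{i+1}^2)/d_i, a_{i+1} = floor((a_0 + m_{i+1})/d_{i+1}):
  m_1 = 1*7 - 0 = 7, d_1 = (57 - 7^2)/1 = 8/1 = 8, a_1 = floor((7 + 7)/8) = 1.
  m_2 = 8*1 - 7 = 1, d_2 = (57 - 1^2)/8 = 56/8 = 7, a_2 = floor((7 + 1)/7) = 1.
  m_3 = 7*1 - 1 = 6, d_3 = (57 - 6^2)/7 = 21/7 = 3, a_3 = floor((7 + 6)/3) = 4.
  m_4 = 3*4 - 6 = 6, d_4 = (57 - 6^2)/3 = 21/3 = 7, a_4 = floor((7 + 6)/7) = 1.
  m_5 = 7*1 - 6 = 1, d_5 = (57 - 1^2)/7 = 56/7 = 8, a_5 = floor((7 + 1)/8) = 1.
  m_6 = 8*1 - 1 = 7, d_6 = (57 - 7^2)/8 = 8/8 = 1, a_6 = floor((7 + 7)/1) = 14.
  m_7 = 1*14 - 7 = 7, d_7 = (57 - 7^2)/1 = 8/1 = 8: (m_7, d_7) = (m_1, d_1) = (7, 8), so from here the quotients repeat a_1, ..., a_6; the period length is 6.
So sqrt(57) = [7; (1, 1, 4, 1, 1, 14)] with period length k = 6.
k is even, so the fundamental solution of x^2 - 57y^2 = 1 is (p_{k-1}, q_{k-1}) = (p_5, q_5); compute convergents through index 5.
Convergents (p_i = a_i*p_{i-1} + p_{i-2}, q_i = a_i*q_{i-1} + q_{i-2} with p_{-2}=0, p_{-1}=1, q_{-2}=1, q_{-1}=0):
  i=0: a_0=7, p_0 = 7*1 + 0 = 7, q_0 = 7*0 + 1 = 1.
  i=1: a_1=1, p_1 = 1*7 + 1 = 8, q_1 = 1*1 + 0 = 1.
  i=2: a_2=1, p_2 = 1*8 + 7 = 15, q_2 = 1*1 + 1 = 2.
  i=3: a_3=4, p_3 = 4*15 + 8 = 68, q_3 = 4*2 + 1 = 9.
  i=4: a_4=1, p_4 = 1*68 + 15 = 83, q_4 = 1*9 + 2 = 11.
  i=5: a_5=1, p_5 = 1*83 + 68 = 151, q_5 = 1*11 + 9 = 20.
Check: 151^2 - 57*20^2 = 22801 - 22800 = 1, so (x, y) = (151, 20) solves the equation, and by the theorem it is the least positive solution.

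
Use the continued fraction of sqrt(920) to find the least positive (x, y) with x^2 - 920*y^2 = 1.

(x, y) = (91, 3)

First expand sqrt(920) as a continued fraction. With x_i = (sqrt(920) + m_i)/d_i and (m_0, d_0) = (0, 1): a_0 = floor(sqrt(920)) = 30, since 30^2 = 900 <= 920 < 961 = 31^2.
Iterate m_{i+1} = d_i*a_i - m_i, d_{i+1} = (920 - m_{i+1}^2)/d_i, a_{i+1} = floor((a_0 + m_{i+1})/d_{i+1}):
  m_1 = 1*30 - 0 = 30, d_1 = (920 - 30^2)/1 = 20/1 = 20, a_1 = floor((30 + 30)/20) = 3.
  m_2 = 20*3 - 30 = 30, d_2 = (920 - 30^2)/20 = 20/20 = 1, a_2 = floor((30 + 30)/1) = 60.
  m_3 = 1*60 - 30 = 30, d_3 = (920 - 30^2)/1 = 20/1 = 20: (m_3, d_3) = (m_1, d_1) = (30, 20), so from here the quotients repeat a_1, a_2; the period length is 2.
So sqrt(920) = [30; (3, 60)] with period length k = 2.
k is even, so the fundamental solution of x^2 - 920y^2 = 1 is (p_{k-1}, q_{k-1}) = (p_1, q_1); compute convergents through index 1.
Convergents (p_i = a_i*p_{i-1} + p_{i-2}, q_i = a_i*q_{i-1} + q_{i-2} with p_{-2}=0, p_{-1}=1, q_{-2}=1, q_{-1}=0):
  i=0: a_0=30, p_0 = 30*1 + 0 = 30, q_0 = 30*0 + 1 = 1.
  i=1: a_1=3, p_1 = 3*30 + 1 = 91, q_1 = 3*1 + 0 = 3.
Check: 91^2 - 920*3^2 = 8281 - 8280 = 1, so (x, y) = (91, 3) solves the equation, and by the theorem it is the least positive solution.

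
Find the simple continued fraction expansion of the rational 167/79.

[2; 8, 1, 3, 2]

Run the Euclidean algorithm on 167 and 79; the successive quotients are the partial quotients a_0, a_1, ... (each step inverts the fractional part left over by the previous one):
  167 = 2*79 + 9, so a_0 = 2.
  79 = 8*9 + 7, so a_1 = 8.
  9 = 1*7 + 2, so a_2 = 1.
  7 = 3*2 + 1, so a_3 = 3.
  2 = 2*1 + 0, so a_4 = 2.
The remainder reaches 0 after 5 divisions, so the expansion has 5 partial quotients, read off in order.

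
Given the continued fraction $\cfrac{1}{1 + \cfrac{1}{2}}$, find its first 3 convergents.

0/1, 1/1, 2/3

Using the convergent recurrence p_i = a_i*p_{i-1} + p_{i-2}, q_i = a_i*q_{i-1} + q_{i-2} with p_{-2}=0, p_{-1}=1, q_{-2}=1, q_{-1}=0:
  i=0: a_0=0, p_0 = 0*1 + 0 = 0, q_0 = 0*0 + 1 = 1.
  i=1: a_1=1, p_1 = 1*0 + 1 = 1, q_1 = 1*1 + 0 = 1.
  i=2: a_2=2, p_2 = 2*1 + 0 = 2, q_2 = 2*1 + 1 = 3.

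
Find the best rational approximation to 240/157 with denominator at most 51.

26/17

Expand x = 240/157 as a continued fraction with the Euclidean algorithm:
  240 = 1*157 + 83, so a_0 = 1.
  157 = 1*83 + 74, so a_1 = 1.
  83 = 1*74 + 9, so a_2 = 1.
  74 = 8*9 + 2, so a_3 = 8.
  9 = 4*2 + 1, so a_4 = 4.
  2 = 2*1 + 0, so a_5 = 2.
so x = [1; 1, 1, 8, 4, 2].
Convergents (p_i = a_i*p_{i-1} + p_{i-2}, q_i = a_i*q_{i-1} + q_{i-2} with p_{-2}=0, p_{-1}=1, q_{-2}=1, q_{-1}=0), until the denominator exceeds 51:
  i=0: a_0=1, p_0 = 1*1 + 0 = 1, q_0 = 1*0 + 1 = 1.
  i=1: a_1=1, p_1 = 1*1 + 1 = 2, q_1 = 1*1 + 0 = 1.
  i=2: a_2=1, p_2 = 1*2 + 1 = 3, q_2 = 1*1 + 1 = 2.
  i=3: a_3=8, p_3 = 8*3 + 2 = 26, q_3 = 8*2 + 1 = 17.
  i=4: a_4=4, p_4 = 4*26 + 3 = 107, q_4 = 4*17 + 2 = 70.
q_4 = 70 > 51, so the last convergent with denominator <= 51 is p_3/q_3 = 26/17.
The closest fraction with denominator <= 51 is either p_3/q_3 or the intermediate fraction (k*p_3 + p_2)/(k*q_3 + q_2) with the largest k >= 1 whose denominator stays <= 51; these approach x as k grows, and every other convergent or intermediate fraction in range is farther away.
Largest k: floor((51 - q_2)/q_3) = floor((51 - 2)/17) = 2.
That gives (2*26 + 3)/(2*17 + 2) = 55/36.
Compare the errors: |x - 26/17| = |240*17 - 26*157|/(157*17) = 2/2669, and |x - 55/36| = |240*36 - 55*157|/(157*36) = 5/5652.
Cross-multiplying, 2*5652 = 11304 < 13345 = 5*2669, so 2/2669 is smaller: the convergent 26/17 is closer to x than 55/36.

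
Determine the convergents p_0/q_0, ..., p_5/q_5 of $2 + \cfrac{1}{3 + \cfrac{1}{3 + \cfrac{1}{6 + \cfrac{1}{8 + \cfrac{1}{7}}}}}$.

Using the convergent recurrence p_i = a_i*p_{i-1} + p_{i-2}, q_i = a_i*q_{i-1} + q_{i-2} with p_{-2}=0, p_{-1}=1, q_{-2}=1, q_{-1}=0:
  i=0: a_0=2, p_0 = 2*1 + 0 = 2, q_0 = 2*0 + 1 = 1.
  i=1: a_1=3, p_1 = 3*2 + 1 = 7, q_1 = 3*1 + 0 = 3.
  i=2: a_2=3, p_2 = 3*7 + 2 = 23, q_2 = 3*3 + 1 = 10.
  i=3: a_3=6, p_3 = 6*23 + 7 = 145, q_3 = 6*10 + 3 = 63.
  i=4: a_4=8, p_4 = 8*145 + 23 = 1183, q_4 = 8*63 + 10 = 514.
  i=5: a_5=7, p_5 = 7*1183 + 145 = 8426, q_5 = 7*514 + 63 = 3661.

2/1, 7/3, 23/10, 145/63, 1183/514, 8426/3661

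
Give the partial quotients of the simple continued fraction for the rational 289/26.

[11; 8, 1, 2]

Run the Euclidean algorithm on 289 and 26; the successive quotients are the partial quotients a_0, a_1, ... (each step inverts the fractional part left over by the previous one):
  289 = 11*26 + 3, so a_0 = 11.
  26 = 8*3 + 2, so a_1 = 8.
  3 = 1*2 + 1, so a_2 = 1.
  2 = 2*1 + 0, so a_3 = 2.
The remainder reaches 0 after 4 divisions, so the expansion has 4 partial quotients, read off in order.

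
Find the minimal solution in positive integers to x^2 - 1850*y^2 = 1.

First expand sqrt(1850) as a continued fraction. With x_i = (sqrt(1850) + m_i)/d_i and (m_0, d_0) = (0, 1): a_0 = floor(sqrt(1850)) = 43, since 43^2 = 1849 <= 1850 < 1936 = 44^2.
Iterate m_{i+1} = d_i*a_i - m_i, d_{i+1} = (1850 - m_{i+1}^2)/d_i, a_{i+1} = floor((a_0 + m_{i+1})/d_{i+1}):
  m_1 = 1*43 - 0 = 43, d_1 = (1850 - 43^2)/1 = 1/1 = 1, a_1 = floor((43 + 43)/1) = 86.
  m_2 = 1*86 - 43 = 43, d_2 = (1850 - 43^2)/1 = 1/1 = 1: (m_2, d_2) = (m_1, d_1) = (43, 1), so from here the quotient a_1 repeats; the period length is 1.
So sqrt(1850) = [43; (86)] with period length k = 1.
k is odd, so (p_{k-1}, q_{k-1}) only solves x^2 - 1850y^2 = -1 and the fundamental solution of x^2 - 1850y^2 = 1 is (p_{2k-1}, q_{2k-1}) = (p_1, q_1); compute convergents through index 1, running through the period twice.
Convergents (p_i = a_i*p_{i-1} + p_{i-2}, q_i = a_i*q_{i-1} + q_{i-2} with p_{-2}=0, p_{-1}=1, q_{-2}=1, q_{-1}=0):
  i=0: a_0=43, p_0 = 43*1 + 0 = 43, q_0 = 43*0 + 1 = 1.
  i=1: a_1=86, p_1 = 86*43 + 1 = 3699, q_1 = 86*1 + 0 = 86.
Indeed p_0^2 - 1850*q_0^2 = 1849 - 1850 = -1, not +1.
Check: 3699^2 - 1850*86^2 = 13682601 - 13682600 = 1, so (x, y) = (3699, 86) solves the equation, and by the theorem it is the least positive solution.

(x, y) = (3699, 86)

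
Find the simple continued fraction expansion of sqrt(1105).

[33; (4, 7, 7, 4, 66)]

Write x_i = (sqrt(1105) + m_i)/d_i with (m_0, d_0) = (0, 1). a_0 = floor(sqrt(1105)) = 33, since 33^2 = 1089 <= 1105 < 1156 = 34^2.
Iterate m_{i+1} = d_i*a_i - m_i, d_{i+1} = (1105 - m_{i+1}^2)/d_i, a_{i+1} = floor((a_0 + m_{i+1})/d_{i+1}):
  m_1 = 1*33 - 0 = 33, d_1 = (1105 - 33^2)/1 = 16/1 = 16, a_1 = floor((33 + 33)/16) = 4.
  m_2 = 16*4 - 33 = 31, d_2 = (1105 - 31^2)/16 = 144/16 = 9, a_2 = floor((33 + 31)/9) = 7.
  m_3 = 9*7 - 31 = 32, d_3 = (1105 - 32^2)/9 = 81/9 = 9, a_3 = floor((33 + 32)/9) = 7.
  m_4 = 9*7 - 32 = 31, d_4 = (1105 - 31^2)/9 = 144/9 = 16, a_4 = floor((33 + 31)/16) = 4.
  m_5 = 16*4 - 31 = 33, d_5 = (1105 - 33^2)/16 = 16/16 = 1, a_5 = floor((33 + 33)/1) = 66.
  m_6 = 1*66 - 33 = 33, d_6 = (1105 - 33^2)/1 = 16/1 = 16: (m_6, d_6) = (m_1, d_1) = (33, 16), so from here the quotients repeat a_1, ..., a_5; the period length is 5.
Hence the expansion of sqrt(1105) is a_0 = 33 followed by the repeating block 4, 7, 7, 4, 66 (period 5).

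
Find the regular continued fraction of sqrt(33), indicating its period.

[5; (1, 2, 1, 10)]

Write x_i = (sqrt(33) + m_i)/d_i with (m_0, d_0) = (0, 1). a_0 = floor(sqrt(33)) = 5, since 5^2 = 25 <= 33 < 36 = 6^2.
Iterate m_{i+1} = d_i*a_i - m_i, d_{i+1} = (33 - m_{i+1}^2)/d_i, a_{i+1} = floor((a_0 + m_{i+1})/d_{i+1}):
  m_1 = 1*5 - 0 = 5, d_1 = (33 - 5^2)/1 = 8/1 = 8, a_1 = floor((5 + 5)/8) = 1.
  m_2 = 8*1 - 5 = 3, d_2 = (33 - 3^2)/8 = 24/8 = 3, a_2 = floor((5 + 3)/3) = 2.
  m_3 = 3*2 - 3 = 3, d_3 = (33 - 3^2)/3 = 24/3 = 8, a_3 = floor((5 + 3)/8) = 1.
  m_4 = 8*1 - 3 = 5, d_4 = (33 - 5^2)/8 = 8/8 = 1, a_4 = floor((5 + 5)/1) = 10.
  m_5 = 1*10 - 5 = 5, d_5 = (33 - 5^2)/1 = 8/1 = 8: (m_5, d_5) = (m_1, d_1) = (5, 8), so from here the quotients repeat a_1, ..., a_4; the period length is 4.
Hence the expansion of sqrt(33) is a_0 = 5 followed by the repeating block 1, 2, 1, 10 (period 4).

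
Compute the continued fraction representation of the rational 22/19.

Run the Euclidean algorithm on 22 and 19; the successive quotients are the partial quotients a_0, a_1, ... (each step inverts the fractional part left over by the previous one):
  22 = 1*19 + 3, so a_0 = 1.
  19 = 6*3 + 1, so a_1 = 6.
  3 = 3*1 + 0, so a_2 = 3.
The remainder reaches 0 after 3 divisions, so the expansion has 3 partial quotients, read off in order.

[1; 6, 3]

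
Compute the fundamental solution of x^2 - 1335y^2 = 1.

First expand sqrt(1335) as a continued fraction. With x_i = (sqrt(1335) + m_i)/d_i and (m_0, d_0) = (0, 1): a_0 = floor(sqrt(1335)) = 36, since 36^2 = 1296 <= 1335 < 1369 = 37^2.
Iterate m_{i+1} = d_i*a_i - m_i, d_{i+1} = (1335 - m_{i+1}^2)/d_i, a_{i+1} = floor((a_0 + m_{i+1})/d_{i+1}):
  m_1 = 1*36 - 0 = 36, d_1 = (1335 - 36^2)/1 = 39/1 = 39, a_1 = floor((36 + 36)/39) = 1.
  m_2 = 39*1 - 36 = 3, d_2 = (1335 - 3^2)/39 = 1326/39 = 34, a_2 = floor((36 + 3)/34) = 1.
  m_3 = 34*1 - 3 = 31, d_3 = (1335 - 31^2)/34 = 374/34 = 11, a_3 = floor((36 + 31)/11) = 6.
  m_4 = 11*6 - 31 = 35, d_4 = (1335 - 35^2)/11 = 110/11 = 10, a_4 = floor((36 + 35)/10) = 7.
  m_5 = 10*7 - 35 = 35, d_5 = (1335 - 35^2)/10 = 110/10 = 11, a_5 = floor((36 + 35)/11) = 6.
  m_6 = 11*6 - 35 = 31, d_6 = (1335 - 31^2)/11 = 374/11 = 34, a_6 = floor((36 + 31)/34) = 1.
  m_7 = 34*1 - 31 = 3, d_7 = (1335 - 3^2)/34 = 1326/34 = 39, a_7 = floor((36 + 3)/39) = 1.
  m_8 = 39*1 - 3 = 36, d_8 = (1335 - 36^2)/39 = 39/39 = 1, a_8 = floor((36 + 36)/1) = 72.
  m_9 = 1*72 - 36 = 36, d_9 = (1335 - 36^2)/1 = 39/1 = 39: (m_9, d_9) = (m_1, d_1) = (36, 39), so from here the quotients repeat a_1, ..., a_8; the period length is 8.
So sqrt(1335) = [36; (1, 1, 6, 7, 6, 1, 1, 72)] with period length k = 8.
k is even, so the fundamental solution of x^2 - 1335y^2 = 1 is (p_{k-1}, q_{k-1}) = (p_7, q_7); compute convergents through index 7.
Convergents (p_i = a_i*p_{i-1} + p_{i-2}, q_i = a_i*q_{i-1} + q_{i-2} with p_{-2}=0, p_{-1}=1, q_{-2}=1, q_{-1}=0):
  i=0: a_0=36, p_0 = 36*1 + 0 = 36, q_0 = 36*0 + 1 = 1.
  i=1: a_1=1, p_1 = 1*36 + 1 = 37, q_1 = 1*1 + 0 = 1.
  i=2: a_2=1, p_2 = 1*37 + 36 = 73, q_2 = 1*1 + 1 = 2.
  i=3: a_3=6, p_3 = 6*73 + 37 = 475, q_3 = 6*2 + 1 = 13.
  i=4: a_4=7, p_4 = 7*475 + 73 = 3398, q_4 = 7*13 + 2 = 93.
  i=5: a_5=6, p_5 = 6*3398 + 475 = 20863, q_5 = 6*93 + 13 = 571.
  i=6: a_6=1, p_6 = 1*20863 + 3398 = 24261, q_6 = 1*571 + 93 = 664.
  i=7: a_7=1, p_7 = 1*24261 + 20863 = 45124, q_7 = 1*664 + 571 = 1235.
Check: 45124^2 - 1335*1235^2 = 2036175376 - 2036175375 = 1, so (x, y) = (45124, 1235) solves the equation, and by the theorem it is the least positive solution.

(x, y) = (45124, 1235)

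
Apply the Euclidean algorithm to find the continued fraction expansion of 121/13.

Run the Euclidean algorithm on 121 and 13; the successive quotients are the partial quotients a_0, a_1, ... (each step inverts the fractional part left over by the previous one):
  121 = 9*13 + 4, so a_0 = 9.
  13 = 3*4 + 1, so a_1 = 3.
  4 = 4*1 + 0, so a_2 = 4.
The remainder reaches 0 after 3 divisions, so the expansion has 3 partial quotients, read off in order.

[9; 3, 4]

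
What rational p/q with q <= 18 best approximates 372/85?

35/8

Expand x = 372/85 as a continued fraction with the Euclidean algorithm:
  372 = 4*85 + 32, so a_0 = 4.
  85 = 2*32 + 21, so a_1 = 2.
  32 = 1*21 + 11, so a_2 = 1.
  21 = 1*11 + 10, so a_3 = 1.
  11 = 1*10 + 1, so a_4 = 1.
  10 = 10*1 + 0, so a_5 = 10.
so x = [4; 2, 1, 1, 1, 10].
Convergents (p_i = a_i*p_{i-1} + p_{i-2}, q_i = a_i*q_{i-1} + q_{i-2} with p_{-2}=0, p_{-1}=1, q_{-2}=1, q_{-1}=0), until the denominator exceeds 18:
  i=0: a_0=4, p_0 = 4*1 + 0 = 4, q_0 = 4*0 + 1 = 1.
  i=1: a_1=2, p_1 = 2*4 + 1 = 9, q_1 = 2*1 + 0 = 2.
  i=2: a_2=1, p_2 = 1*9 + 4 = 13, q_2 = 1*2 + 1 = 3.
  i=3: a_3=1, p_3 = 1*13 + 9 = 22, q_3 = 1*3 + 2 = 5.
  i=4: a_4=1, p_4 = 1*22 + 13 = 35, q_4 = 1*5 + 3 = 8.
  i=5: a_5=10, p_5 = 10*35 + 22 = 372, q_5 = 10*8 + 5 = 85.
q_5 = 85 > 18, so the last convergent with denominator <= 18 is p_4/q_4 = 35/8.
The closest fraction with denominator <= 18 is either p_4/q_4 or the intermediate fraction (k*p_4 + p_3)/(k*q_4 + q_3) with the largest k >= 1 whose denominator stays <= 18; these approach x as k grows, and every other convergent or intermediate fraction in range is farther away.
Largest k: floor((18 - q_3)/q_4) = floor((18 - 5)/8) = 1.
That gives (1*35 + 22)/(1*8 + 5) = 57/13.
Compare the errors: |x - 35/8| = |372*8 - 35*85|/(85*8) = 1/680, and |x - 57/13| = |372*13 - 57*85|/(85*13) = 9/1105.
Cross-multiplying, 1*1105 = 1105 < 6120 = 9*680, so 1/680 is smaller: the convergent 35/8 is closer to x than 57/13.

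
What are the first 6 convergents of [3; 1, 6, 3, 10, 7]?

3/1, 4/1, 27/7, 85/22, 877/227, 6224/1611

Using the convergent recurrence p_i = a_i*p_{i-1} + p_{i-2}, q_i = a_i*q_{i-1} + q_{i-2} with p_{-2}=0, p_{-1}=1, q_{-2}=1, q_{-1}=0:
  i=0: a_0=3, p_0 = 3*1 + 0 = 3, q_0 = 3*0 + 1 = 1.
  i=1: a_1=1, p_1 = 1*3 + 1 = 4, q_1 = 1*1 + 0 = 1.
  i=2: a_2=6, p_2 = 6*4 + 3 = 27, q_2 = 6*1 + 1 = 7.
  i=3: a_3=3, p_3 = 3*27 + 4 = 85, q_3 = 3*7 + 1 = 22.
  i=4: a_4=10, p_4 = 10*85 + 27 = 877, q_4 = 10*22 + 7 = 227.
  i=5: a_5=7, p_5 = 7*877 + 85 = 6224, q_5 = 7*227 + 22 = 1611.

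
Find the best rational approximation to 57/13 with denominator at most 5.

Expand x = 57/13 as a continued fraction with the Euclidean algorithm:
  57 = 4*13 + 5, so a_0 = 4.
  13 = 2*5 + 3, so a_1 = 2.
  5 = 1*3 + 2, so a_2 = 1.
  3 = 1*2 + 1, so a_3 = 1.
  2 = 2*1 + 0, so a_4 = 2.
so x = [4; 2, 1, 1, 2].
Convergents (p_i = a_i*p_{i-1} + p_{i-2}, q_i = a_i*q_{i-1} + q_{i-2} with p_{-2}=0, p_{-1}=1, q_{-2}=1, q_{-1}=0), until the denominator exceeds 5:
  i=0: a_0=4, p_0 = 4*1 + 0 = 4, q_0 = 4*0 + 1 = 1.
  i=1: a_1=2, p_1 = 2*4 + 1 = 9, q_1 = 2*1 + 0 = 2.
  i=2: a_2=1, p_2 = 1*9 + 4 = 13, q_2 = 1*2 + 1 = 3.
  i=3: a_3=1, p_3 = 1*13 + 9 = 22, q_3 = 1*3 + 2 = 5.
  i=4: a_4=2, p_4 = 2*22 + 13 = 57, q_4 = 2*5 + 3 = 13.
q_4 = 13 > 5, so the last convergent with denominator <= 5 is p_3/q_3 = 22/5.
The closest fraction with denominator <= 5 is either p_3/q_3 or the intermediate fraction (k*p_3 + p_2)/(k*q_3 + q_2) with the largest k >= 1 whose denominator stays <= 5; these approach x as k grows, and every other convergent or intermediate fraction in range is farther away.
Largest k: floor((5 - q_2)/q_3) = floor((5 - 3)/5) = 0.
Since k = 0, no intermediate fraction beyond p_3/q_3 has denominator <= 5, so the convergent 22/5 is the closest (its error is |57*5 - 22*13|/(13*5) = 1/65).

22/5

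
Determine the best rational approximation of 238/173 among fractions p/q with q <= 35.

11/8

Expand x = 238/173 as a continued fraction with the Euclidean algorithm:
  238 = 1*173 + 65, so a_0 = 1.
  173 = 2*65 + 43, so a_1 = 2.
  65 = 1*43 + 22, so a_2 = 1.
  43 = 1*22 + 21, so a_3 = 1.
  22 = 1*21 + 1, so a_4 = 1.
  21 = 21*1 + 0, so a_5 = 21.
so x = [1; 2, 1, 1, 1, 21].
Convergents (p_i = a_i*p_{i-1} + p_{i-2}, q_i = a_i*q_{i-1} + q_{i-2} with p_{-2}=0, p_{-1}=1, q_{-2}=1, q_{-1}=0), until the denominator exceeds 35:
  i=0: a_0=1, p_0 = 1*1 + 0 = 1, q_0 = 1*0 + 1 = 1.
  i=1: a_1=2, p_1 = 2*1 + 1 = 3, q_1 = 2*1 + 0 = 2.
  i=2: a_2=1, p_2 = 1*3 + 1 = 4, q_2 = 1*2 + 1 = 3.
  i=3: a_3=1, p_3 = 1*4 + 3 = 7, q_3 = 1*3 + 2 = 5.
  i=4: a_4=1, p_4 = 1*7 + 4 = 11, q_4 = 1*5 + 3 = 8.
  i=5: a_5=21, p_5 = 21*11 + 7 = 238, q_5 = 21*8 + 5 = 173.
q_5 = 173 > 35, so the last convergent with denominator <= 35 is p_4/q_4 = 11/8.
The closest fraction with denominator <= 35 is either p_4/q_4 or the intermediate fraction (k*p_4 + p_3)/(k*q_4 + q_3) with the largest k >= 1 whose denominator stays <= 35; these approach x as k grows, and every other convergent or intermediate fraction in range is farther away.
Largest k: floor((35 - q_3)/q_4) = floor((35 - 5)/8) = 3.
That gives (3*11 + 7)/(3*8 + 5) = 40/29.
Compare the errors: |x - 11/8| = |238*8 - 11*173|/(173*8) = 1/1384, and |x - 40/29| = |238*29 - 40*173|/(173*29) = 18/5017.
Cross-multiplying, 1*5017 = 5017 < 24912 = 18*1384, so 1/1384 is smaller: the convergent 11/8 is closer to x than 40/29.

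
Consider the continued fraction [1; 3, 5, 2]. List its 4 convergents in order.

1/1, 4/3, 21/16, 46/35

Using the convergent recurrence p_i = a_i*p_{i-1} + p_{i-2}, q_i = a_i*q_{i-1} + q_{i-2} with p_{-2}=0, p_{-1}=1, q_{-2}=1, q_{-1}=0:
  i=0: a_0=1, p_0 = 1*1 + 0 = 1, q_0 = 1*0 + 1 = 1.
  i=1: a_1=3, p_1 = 3*1 + 1 = 4, q_1 = 3*1 + 0 = 3.
  i=2: a_2=5, p_2 = 5*4 + 1 = 21, q_2 = 5*3 + 1 = 16.
  i=3: a_3=2, p_3 = 2*21 + 4 = 46, q_3 = 2*16 + 3 = 35.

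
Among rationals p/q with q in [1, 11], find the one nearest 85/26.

Expand x = 85/26 as a continued fraction with the Euclidean algorithm:
  85 = 3*26 + 7, so a_0 = 3.
  26 = 3*7 + 5, so a_1 = 3.
  7 = 1*5 + 2, so a_2 = 1.
  5 = 2*2 + 1, so a_3 = 2.
  2 = 2*1 + 0, so a_4 = 2.
so x = [3; 3, 1, 2, 2].
Convergents (p_i = a_i*p_{i-1} + p_{i-2}, q_i = a_i*q_{i-1} + q_{i-2} with p_{-2}=0, p_{-1}=1, q_{-2}=1, q_{-1}=0), until the denominator exceeds 11:
  i=0: a_0=3, p_0 = 3*1 + 0 = 3, q_0 = 3*0 + 1 = 1.
  i=1: a_1=3, p_1 = 3*3 + 1 = 10, q_1 = 3*1 + 0 = 3.
  i=2: a_2=1, p_2 = 1*10 + 3 = 13, q_2 = 1*3 + 1 = 4.
  i=3: a_3=2, p_3 = 2*13 + 10 = 36, q_3 = 2*4 + 3 = 11.
  i=4: a_4=2, p_4 = 2*36 + 13 = 85, q_4 = 2*11 + 4 = 26.
q_4 = 26 > 11, so the last convergent with denominator <= 11 is p_3/q_3 = 36/11.
The closest fraction with denominator <= 11 is either p_3/q_3 or the intermediate fraction (k*p_3 + p_2)/(k*q_3 + q_2) with the largest k >= 1 whose denominator stays <= 11; these approach x as k grows, and every other convergent or intermediate fraction in range is farther away.
Largest k: floor((11 - q_2)/q_3) = floor((11 - 4)/11) = 0.
Since k = 0, no intermediate fraction beyond p_3/q_3 has denominator <= 11, so the convergent 36/11 is the closest (its error is |85*11 - 36*26|/(26*11) = 1/286).

36/11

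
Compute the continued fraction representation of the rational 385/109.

Run the Euclidean algorithm on 385 and 109; the successive quotients are the partial quotients a_0, a_1, ... (each step inverts the fractional part left over by the previous one):
  385 = 3*109 + 58, so a_0 = 3.
  109 = 1*58 + 51, so a_1 = 1.
  58 = 1*51 + 7, so a_2 = 1.
  51 = 7*7 + 2, so a_3 = 7.
  7 = 3*2 + 1, so a_4 = 3.
  2 = 2*1 + 0, so a_5 = 2.
The remainder reaches 0 after 6 divisions, so the expansion has 6 partial quotients, read off in order.

[3; 1, 1, 7, 3, 2]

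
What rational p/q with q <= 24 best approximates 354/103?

55/16

Expand x = 354/103 as a continued fraction with the Euclidean algorithm:
  354 = 3*103 + 45, so a_0 = 3.
  103 = 2*45 + 13, so a_1 = 2.
  45 = 3*13 + 6, so a_2 = 3.
  13 = 2*6 + 1, so a_3 = 2.
  6 = 6*1 + 0, so a_4 = 6.
so x = [3; 2, 3, 2, 6].
Convergents (p_i = a_i*p_{i-1} + p_{i-2}, q_i = a_i*q_{i-1} + q_{i-2} with p_{-2}=0, p_{-1}=1, q_{-2}=1, q_{-1}=0), until the denominator exceeds 24:
  i=0: a_0=3, p_0 = 3*1 + 0 = 3, q_0 = 3*0 + 1 = 1.
  i=1: a_1=2, p_1 = 2*3 + 1 = 7, q_1 = 2*1 + 0 = 2.
  i=2: a_2=3, p_2 = 3*7 + 3 = 24, q_2 = 3*2 + 1 = 7.
  i=3: a_3=2, p_3 = 2*24 + 7 = 55, q_3 = 2*7 + 2 = 16.
  i=4: a_4=6, p_4 = 6*55 + 24 = 354, q_4 = 6*16 + 7 = 103.
q_4 = 103 > 24, so the last convergent with denominator <= 24 is p_3/q_3 = 55/16.
The closest fraction with denominator <= 24 is either p_3/q_3 or the intermediate fraction (k*p_3 + p_2)/(k*q_3 + q_2) with the largest k >= 1 whose denominator stays <= 24; these approach x as k grows, and every other convergent or intermediate fraction in range is farther away.
Largest k: floor((24 - q_2)/q_3) = floor((24 - 7)/16) = 1.
That gives (1*55 + 24)/(1*16 + 7) = 79/23.
Compare the errors: |x - 55/16| = |354*16 - 55*103|/(103*16) = 1/1648, and |x - 79/23| = |354*23 - 79*103|/(103*23) = 5/2369.
Cross-multiplying, 1*2369 = 2369 < 8240 = 5*1648, so 1/1648 is smaller: the convergent 55/16 is closer to x than 79/23.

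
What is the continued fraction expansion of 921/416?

Run the Euclidean algorithm on 921 and 416; the successive quotients are the partial quotients a_0, a_1, ... (each step inverts the fractional part left over by the previous one):
  921 = 2*416 + 89, so a_0 = 2.
  416 = 4*89 + 60, so a_1 = 4.
  89 = 1*60 + 29, so a_2 = 1.
  60 = 2*29 + 2, so a_3 = 2.
  29 = 14*2 + 1, so a_4 = 14.
  2 = 2*1 + 0, so a_5 = 2.
The remainder reaches 0 after 6 divisions, so the expansion has 6 partial quotients, read off in order.

[2; 4, 1, 2, 14, 2]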